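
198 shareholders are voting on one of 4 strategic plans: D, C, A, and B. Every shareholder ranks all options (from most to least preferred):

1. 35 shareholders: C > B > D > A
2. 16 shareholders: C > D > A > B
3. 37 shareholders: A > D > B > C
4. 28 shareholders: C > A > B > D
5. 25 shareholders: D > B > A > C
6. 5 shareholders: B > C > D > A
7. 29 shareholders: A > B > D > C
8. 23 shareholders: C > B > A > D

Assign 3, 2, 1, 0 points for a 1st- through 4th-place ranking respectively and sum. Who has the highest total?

A

D: 35·1 + 16·2 + 37·2 + 28·0 + 25·3 + 5·1 + 29·1 + 23·0 = 250
C: 35·3 + 16·3 + 37·0 + 28·3 + 25·0 + 5·2 + 29·0 + 23·3 = 316
A: 35·0 + 16·1 + 37·3 + 28·2 + 25·1 + 5·0 + 29·3 + 23·1 = 318
B: 35·2 + 16·0 + 37·1 + 28·1 + 25·2 + 5·3 + 29·2 + 23·2 = 304
A has the highest Borda score (318).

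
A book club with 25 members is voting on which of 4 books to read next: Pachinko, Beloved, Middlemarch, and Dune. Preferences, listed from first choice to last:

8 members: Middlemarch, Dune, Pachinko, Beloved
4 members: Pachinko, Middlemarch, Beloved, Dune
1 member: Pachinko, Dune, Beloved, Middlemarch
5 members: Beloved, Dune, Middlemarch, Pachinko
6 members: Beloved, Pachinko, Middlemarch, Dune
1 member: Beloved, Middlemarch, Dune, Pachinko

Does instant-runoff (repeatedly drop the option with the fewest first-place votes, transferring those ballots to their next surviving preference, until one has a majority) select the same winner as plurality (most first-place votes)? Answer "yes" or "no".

yes

Instant-runoff — R1 Pachinko 5, Beloved 12, Middlemarch 8, Dune 0 (Dune out); R2 Pachinko 5, Beloved 12, Middlemarch 8 (Pachinko out); R3 Beloved 13, Middlemarch 12 (Beloved winner). Winner: Beloved.
Plurality — first-place votes: Pachinko 5, Beloved 12, Middlemarch 8, Dune 0. Winner: Beloved.
The two methods agree.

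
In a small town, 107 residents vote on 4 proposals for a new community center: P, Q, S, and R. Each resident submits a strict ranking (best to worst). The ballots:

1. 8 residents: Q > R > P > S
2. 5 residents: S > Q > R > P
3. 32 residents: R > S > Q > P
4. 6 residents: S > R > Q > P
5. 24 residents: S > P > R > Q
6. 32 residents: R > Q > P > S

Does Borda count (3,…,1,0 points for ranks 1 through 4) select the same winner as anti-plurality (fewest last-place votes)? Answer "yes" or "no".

Borda — scores: P 88, Q 136, S 169, R 249. Winner: R.
Anti-plurality — last-place votes: P 43, Q 24, S 40, R 0. Winner: R.
The two methods agree.

yes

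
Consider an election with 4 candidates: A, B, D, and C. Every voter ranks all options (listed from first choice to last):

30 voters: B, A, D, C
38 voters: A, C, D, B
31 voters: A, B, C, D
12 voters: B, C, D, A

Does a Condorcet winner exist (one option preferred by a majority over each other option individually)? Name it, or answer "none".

A vs B: 69–42 for A.
A vs D: 99–12 for A.
A vs C: 99–12 for A.
A beats every other option head-to-head.

A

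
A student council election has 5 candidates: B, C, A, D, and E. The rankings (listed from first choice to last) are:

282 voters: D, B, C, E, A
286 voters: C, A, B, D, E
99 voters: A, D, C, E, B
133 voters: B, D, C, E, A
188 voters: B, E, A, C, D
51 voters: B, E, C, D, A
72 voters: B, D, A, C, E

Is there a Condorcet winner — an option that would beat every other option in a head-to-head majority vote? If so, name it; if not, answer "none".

B

B vs C: 726–385 for B.
B vs A: 726–385 for B.
B vs D: 730–381 for B.
B vs E: 1012–99 for B.
B beats every other option head-to-head.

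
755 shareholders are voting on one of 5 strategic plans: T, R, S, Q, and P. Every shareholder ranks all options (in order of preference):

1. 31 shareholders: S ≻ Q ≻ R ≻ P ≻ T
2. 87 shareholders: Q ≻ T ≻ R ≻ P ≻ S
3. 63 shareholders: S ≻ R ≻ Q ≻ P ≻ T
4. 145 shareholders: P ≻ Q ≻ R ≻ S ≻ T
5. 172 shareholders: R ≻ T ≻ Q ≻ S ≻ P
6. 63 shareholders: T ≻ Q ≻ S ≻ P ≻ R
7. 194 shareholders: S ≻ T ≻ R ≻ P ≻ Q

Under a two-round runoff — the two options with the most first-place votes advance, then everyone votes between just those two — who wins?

R

Round 1 first-place votes: T 63, R 172, S 288, Q 87, P 145.
S and R advance.
Runoff: S is preferred to R by 351 voters; R by 404.
R wins the runoff.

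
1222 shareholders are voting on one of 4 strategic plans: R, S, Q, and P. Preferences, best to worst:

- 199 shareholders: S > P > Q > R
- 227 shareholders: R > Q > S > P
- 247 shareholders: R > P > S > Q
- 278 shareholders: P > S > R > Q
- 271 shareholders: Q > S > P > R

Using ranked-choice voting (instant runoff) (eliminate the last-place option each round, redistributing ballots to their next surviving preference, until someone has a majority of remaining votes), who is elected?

Round 1: R 474, S 199, Q 271, P 278. Eliminate S.
Round 2: R 474, Q 271, P 477. Eliminate Q.
Round 3: R 474, P 748. P has a majority.

P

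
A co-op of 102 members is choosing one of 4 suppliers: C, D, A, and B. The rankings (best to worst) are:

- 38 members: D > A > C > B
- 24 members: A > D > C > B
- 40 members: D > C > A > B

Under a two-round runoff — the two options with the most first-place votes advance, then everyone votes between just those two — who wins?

D

Round 1 first-place votes: C 0, D 78, A 24, B 0.
D and A advance.
Runoff: D is preferred to A by 78 voters; A by 24.
D wins the runoff.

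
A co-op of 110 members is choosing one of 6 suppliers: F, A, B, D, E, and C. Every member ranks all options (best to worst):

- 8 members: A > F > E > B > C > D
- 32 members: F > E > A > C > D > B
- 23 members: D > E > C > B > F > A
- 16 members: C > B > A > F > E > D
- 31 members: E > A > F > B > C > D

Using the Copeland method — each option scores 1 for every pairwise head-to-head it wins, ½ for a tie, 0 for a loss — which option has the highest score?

F: beats B, D, E, and C; ties A → score 4.5.
A: beats B, D, and C; ties F; loses to E → score 3.5.
B: ties D; loses to F, A, E, and C → score 0.5.
D: ties B; loses to F, A, E, and C → score 0.5.
E: beats A, B, D, and C; loses to F → score 4.
C: beats B and D; loses to F, A, and E → score 2.
F has the best pairwise record.

F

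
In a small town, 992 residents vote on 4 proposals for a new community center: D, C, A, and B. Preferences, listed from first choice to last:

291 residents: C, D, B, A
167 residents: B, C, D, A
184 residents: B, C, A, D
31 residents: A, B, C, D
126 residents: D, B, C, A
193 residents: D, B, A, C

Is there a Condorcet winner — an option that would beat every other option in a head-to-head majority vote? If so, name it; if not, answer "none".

Checking pairwise contests:
C beats D 673–319.
B beats C 701–291.
D beats A 777–215.
D beats B 610–382.
Every option loses at least one head-to-head, so there is no Condorcet winner.

none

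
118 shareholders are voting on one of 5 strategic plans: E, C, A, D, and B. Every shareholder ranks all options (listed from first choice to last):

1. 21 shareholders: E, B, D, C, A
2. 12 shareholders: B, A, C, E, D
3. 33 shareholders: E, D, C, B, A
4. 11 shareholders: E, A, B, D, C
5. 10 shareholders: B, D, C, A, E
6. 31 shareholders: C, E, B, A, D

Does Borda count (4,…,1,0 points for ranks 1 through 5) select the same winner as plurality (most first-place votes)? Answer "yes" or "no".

yes

Borda — scores: E 365, C 255, A 110, D 182, B 268. Winner: E.
Plurality — first-place votes: E 65, C 31, A 0, D 0, B 22. Winner: E.
The two methods agree.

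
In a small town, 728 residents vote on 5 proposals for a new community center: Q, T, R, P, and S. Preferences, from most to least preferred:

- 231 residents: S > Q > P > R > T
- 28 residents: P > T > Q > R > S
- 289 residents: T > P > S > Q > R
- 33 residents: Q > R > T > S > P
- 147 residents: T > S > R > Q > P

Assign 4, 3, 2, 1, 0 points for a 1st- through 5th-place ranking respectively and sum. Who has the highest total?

S

Q: 231·3 + 28·2 + 289·1 + 33·4 + 147·1 = 1317
T: 231·0 + 28·3 + 289·4 + 33·2 + 147·4 = 1894
R: 231·1 + 28·1 + 289·0 + 33·3 + 147·2 = 652
P: 231·2 + 28·4 + 289·3 + 33·0 + 147·0 = 1441
S: 231·4 + 28·0 + 289·2 + 33·1 + 147·3 = 1976
S has the highest Borda score (1976).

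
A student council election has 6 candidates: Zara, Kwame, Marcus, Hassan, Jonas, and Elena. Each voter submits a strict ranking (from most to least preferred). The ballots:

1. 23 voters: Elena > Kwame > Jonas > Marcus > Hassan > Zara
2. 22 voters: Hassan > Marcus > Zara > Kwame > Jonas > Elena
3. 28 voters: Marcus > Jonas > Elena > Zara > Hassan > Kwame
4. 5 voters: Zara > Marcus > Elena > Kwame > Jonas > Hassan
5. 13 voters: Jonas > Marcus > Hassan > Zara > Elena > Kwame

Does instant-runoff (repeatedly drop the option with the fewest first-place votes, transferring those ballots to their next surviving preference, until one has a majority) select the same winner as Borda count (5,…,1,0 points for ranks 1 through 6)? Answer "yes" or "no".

yes

Instant-runoff — R1 Zara 5, Kwame 0, Marcus 28, Hassan 22, Jonas 13, Elena 23 (Kwame out); R2 Zara 5, Marcus 28, Hassan 22, Jonas 13, Elena 23 (Zara out); R3 Marcus 33, Hassan 22, Jonas 13, Elena 23 (Jonas out); R4 Marcus 46, Hassan 22, Elena 23 (Marcus winner). Winner: Marcus.
Borda — scores: Zara 173, Kwame 146, Marcus 346, Hassan 200, Jonas 273, Elena 227. Winner: Marcus.
The two methods agree.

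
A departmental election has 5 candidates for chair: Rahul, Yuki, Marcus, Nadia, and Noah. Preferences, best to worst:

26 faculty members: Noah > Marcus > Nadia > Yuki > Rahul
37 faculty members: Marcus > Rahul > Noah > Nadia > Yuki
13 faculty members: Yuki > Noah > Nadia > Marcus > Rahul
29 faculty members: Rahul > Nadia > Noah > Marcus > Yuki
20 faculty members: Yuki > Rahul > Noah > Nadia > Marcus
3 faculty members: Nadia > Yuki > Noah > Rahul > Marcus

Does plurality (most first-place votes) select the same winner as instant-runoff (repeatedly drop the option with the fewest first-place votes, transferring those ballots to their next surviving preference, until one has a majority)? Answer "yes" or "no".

Plurality — first-place votes: Rahul 29, Yuki 33, Marcus 37, Nadia 3, Noah 26. Winner: Marcus.
Instant-runoff — R1 Rahul 29, Yuki 33, Marcus 37, Nadia 3, Noah 26 (Nadia out); R2 Rahul 29, Yuki 36, Marcus 37, Noah 26 (Noah out); R3 Rahul 29, Yuki 36, Marcus 63 (Rahul out); R4 Yuki 36, Marcus 92 (Marcus winner). Winner: Marcus.
The two methods agree.

yes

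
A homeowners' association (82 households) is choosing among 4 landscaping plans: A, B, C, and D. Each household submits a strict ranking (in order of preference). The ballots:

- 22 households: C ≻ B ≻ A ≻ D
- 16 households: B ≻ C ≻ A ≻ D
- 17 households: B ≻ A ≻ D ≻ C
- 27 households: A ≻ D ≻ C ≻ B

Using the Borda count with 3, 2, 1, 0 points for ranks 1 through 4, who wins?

A: 22·1 + 16·1 + 17·2 + 27·3 = 153
B: 22·2 + 16·3 + 17·3 + 27·0 = 143
C: 22·3 + 16·2 + 17·0 + 27·1 = 125
D: 22·0 + 16·0 + 17·1 + 27·2 = 71
A has the highest Borda score (153).

A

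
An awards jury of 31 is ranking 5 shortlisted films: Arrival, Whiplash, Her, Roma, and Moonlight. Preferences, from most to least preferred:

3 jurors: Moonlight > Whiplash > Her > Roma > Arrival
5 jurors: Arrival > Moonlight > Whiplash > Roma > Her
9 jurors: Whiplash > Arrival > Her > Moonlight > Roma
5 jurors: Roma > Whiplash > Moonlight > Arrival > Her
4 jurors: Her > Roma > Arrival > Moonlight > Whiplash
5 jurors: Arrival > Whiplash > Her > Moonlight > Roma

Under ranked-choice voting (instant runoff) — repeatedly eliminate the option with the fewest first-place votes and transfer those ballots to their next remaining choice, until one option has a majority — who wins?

Round 1: Arrival 10, Whiplash 9, Her 4, Roma 5, Moonlight 3. Eliminate Moonlight.
Round 2: Arrival 10, Whiplash 12, Her 4, Roma 5. Eliminate Her.
Round 3: Arrival 10, Whiplash 12, Roma 9. Eliminate Roma.
Round 4: Arrival 14, Whiplash 17. Whiplash has a majority.

Whiplash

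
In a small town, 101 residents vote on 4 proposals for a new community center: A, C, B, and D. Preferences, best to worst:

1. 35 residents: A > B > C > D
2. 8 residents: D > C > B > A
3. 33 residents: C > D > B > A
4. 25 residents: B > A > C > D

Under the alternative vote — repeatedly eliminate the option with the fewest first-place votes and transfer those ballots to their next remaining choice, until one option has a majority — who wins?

A

Round 1: A 35, C 33, B 25, D 8. Eliminate D.
Round 2: A 35, C 41, B 25. Eliminate B.
Round 3: A 60, C 41. A has a majority.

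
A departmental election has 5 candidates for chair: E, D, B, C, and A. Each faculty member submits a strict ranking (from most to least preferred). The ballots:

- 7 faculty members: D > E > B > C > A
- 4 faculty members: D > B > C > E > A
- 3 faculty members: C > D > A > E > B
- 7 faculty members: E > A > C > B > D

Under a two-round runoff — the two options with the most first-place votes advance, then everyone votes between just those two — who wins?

Round 1 first-place votes: E 7, D 11, B 0, C 3, A 0.
D and E advance.
Runoff: D is preferred to E by 14 voters; E by 7.
D wins the runoff.

D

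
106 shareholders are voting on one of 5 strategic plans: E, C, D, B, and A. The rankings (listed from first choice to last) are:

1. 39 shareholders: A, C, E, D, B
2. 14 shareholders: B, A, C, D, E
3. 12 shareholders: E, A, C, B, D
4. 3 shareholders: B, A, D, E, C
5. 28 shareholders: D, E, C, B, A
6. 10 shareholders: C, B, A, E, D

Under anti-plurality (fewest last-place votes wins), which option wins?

Last-place votes: E 14, C 3, D 22, B 39, A 28.
C is ranked last by the fewest voters, so C wins.

C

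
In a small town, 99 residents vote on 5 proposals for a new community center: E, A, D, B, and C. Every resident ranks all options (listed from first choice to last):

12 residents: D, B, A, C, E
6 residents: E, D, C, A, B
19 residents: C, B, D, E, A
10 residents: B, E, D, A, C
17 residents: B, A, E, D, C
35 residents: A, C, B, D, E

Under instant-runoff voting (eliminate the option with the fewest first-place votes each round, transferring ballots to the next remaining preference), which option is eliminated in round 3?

Round 1: E 6, A 35, D 12, B 27, C 19. Eliminate E.
Round 2: A 35, D 18, B 27, C 19. Eliminate D.
Round 3: A 35, B 39, C 25. Eliminate C.

C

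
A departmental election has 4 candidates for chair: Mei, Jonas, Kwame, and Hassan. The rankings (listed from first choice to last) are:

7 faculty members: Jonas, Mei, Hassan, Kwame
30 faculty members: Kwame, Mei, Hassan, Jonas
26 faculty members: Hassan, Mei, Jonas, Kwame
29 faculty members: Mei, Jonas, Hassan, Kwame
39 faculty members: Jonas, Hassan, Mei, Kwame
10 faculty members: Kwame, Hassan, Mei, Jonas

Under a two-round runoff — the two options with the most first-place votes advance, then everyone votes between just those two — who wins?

Round 1 first-place votes: Mei 29, Jonas 46, Kwame 40, Hassan 26.
Jonas and Kwame advance.
Runoff: Jonas is preferred to Kwame by 101 voters; Kwame by 40.
Jonas wins the runoff.

Jonas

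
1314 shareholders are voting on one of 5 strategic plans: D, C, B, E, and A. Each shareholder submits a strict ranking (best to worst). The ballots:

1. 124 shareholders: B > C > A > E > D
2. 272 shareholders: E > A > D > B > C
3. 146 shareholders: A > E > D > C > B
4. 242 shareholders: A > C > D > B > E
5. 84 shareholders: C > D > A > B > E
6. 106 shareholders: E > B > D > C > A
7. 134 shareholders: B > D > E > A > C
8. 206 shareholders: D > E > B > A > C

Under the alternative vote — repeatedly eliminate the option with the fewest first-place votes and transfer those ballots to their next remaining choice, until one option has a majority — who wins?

Round 1: D 206, C 84, B 258, E 378, A 388. Eliminate C.
Round 2: D 290, B 258, E 378, A 388. Eliminate B.
Round 3: D 424, E 378, A 512. Eliminate E.
Round 4: D 530, A 784. A has a majority.

A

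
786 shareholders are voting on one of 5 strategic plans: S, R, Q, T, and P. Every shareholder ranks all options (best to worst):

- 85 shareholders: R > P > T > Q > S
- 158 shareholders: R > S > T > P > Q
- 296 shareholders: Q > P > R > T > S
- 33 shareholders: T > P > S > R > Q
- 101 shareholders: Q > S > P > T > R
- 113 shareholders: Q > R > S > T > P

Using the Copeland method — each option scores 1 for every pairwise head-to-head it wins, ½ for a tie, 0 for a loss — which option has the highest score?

S: loses to R, Q, T, and P → score 0.
R: beats S and T; loses to Q and P → score 2.
Q: beats S, R, T, and P → score 4.
T: beats S; loses to R, Q, and P → score 1.
P: beats S, R, and T; loses to Q → score 3.
Q has the best pairwise record.

Q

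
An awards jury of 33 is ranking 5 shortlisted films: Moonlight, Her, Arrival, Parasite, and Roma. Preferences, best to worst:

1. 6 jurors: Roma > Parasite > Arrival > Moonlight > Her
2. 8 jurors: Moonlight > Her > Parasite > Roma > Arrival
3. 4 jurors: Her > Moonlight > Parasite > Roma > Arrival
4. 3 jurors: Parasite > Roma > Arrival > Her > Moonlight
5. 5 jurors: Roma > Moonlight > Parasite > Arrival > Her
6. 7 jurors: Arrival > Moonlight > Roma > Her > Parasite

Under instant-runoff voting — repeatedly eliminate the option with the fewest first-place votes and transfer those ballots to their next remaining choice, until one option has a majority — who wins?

Moonlight

Round 1: Moonlight 8, Her 4, Arrival 7, Parasite 3, Roma 11. Eliminate Parasite.
Round 2: Moonlight 8, Her 4, Arrival 7, Roma 14. Eliminate Her.
Round 3: Moonlight 12, Arrival 7, Roma 14. Eliminate Arrival.
Round 4: Moonlight 19, Roma 14. Moonlight has a majority.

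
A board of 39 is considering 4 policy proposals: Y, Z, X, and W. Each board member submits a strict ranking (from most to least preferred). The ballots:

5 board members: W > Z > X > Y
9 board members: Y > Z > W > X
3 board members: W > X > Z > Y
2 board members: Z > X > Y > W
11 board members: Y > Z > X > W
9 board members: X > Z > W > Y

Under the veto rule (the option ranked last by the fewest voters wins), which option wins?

Z

Last-place votes: Y 17, Z 0, X 9, W 13.
Z is ranked last by the fewest voters, so Z wins.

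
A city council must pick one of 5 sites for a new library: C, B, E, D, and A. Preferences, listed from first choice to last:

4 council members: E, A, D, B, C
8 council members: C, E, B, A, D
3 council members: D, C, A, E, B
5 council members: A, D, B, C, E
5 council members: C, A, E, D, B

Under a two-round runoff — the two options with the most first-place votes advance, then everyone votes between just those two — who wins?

Round 1 first-place votes: C 13, B 0, E 4, D 3, A 5.
C and A advance.
Runoff: C is preferred to A by 16 voters; A by 9.
C wins the runoff.

C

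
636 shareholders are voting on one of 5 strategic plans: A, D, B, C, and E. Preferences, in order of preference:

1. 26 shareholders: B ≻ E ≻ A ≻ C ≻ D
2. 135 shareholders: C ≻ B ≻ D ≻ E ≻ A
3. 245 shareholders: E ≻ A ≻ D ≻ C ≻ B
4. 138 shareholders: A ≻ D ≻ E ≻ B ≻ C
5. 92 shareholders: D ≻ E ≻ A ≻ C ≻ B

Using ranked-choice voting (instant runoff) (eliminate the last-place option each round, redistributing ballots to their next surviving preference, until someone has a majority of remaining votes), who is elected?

Round 1: A 138, D 92, B 26, C 135, E 245. Eliminate B.
Round 2: A 138, D 92, C 135, E 271. Eliminate D.
Round 3: A 138, C 135, E 363. E has a majority.

E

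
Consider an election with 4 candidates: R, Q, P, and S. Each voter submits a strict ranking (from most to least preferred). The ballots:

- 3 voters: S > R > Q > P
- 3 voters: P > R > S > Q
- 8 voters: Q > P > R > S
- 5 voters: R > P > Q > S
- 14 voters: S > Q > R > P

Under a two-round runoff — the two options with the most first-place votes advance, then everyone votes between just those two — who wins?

Round 1 first-place votes: R 5, Q 8, P 3, S 17.
S and Q advance.
Runoff: S is preferred to Q by 20 voters; Q by 13.
S wins the runoff.

S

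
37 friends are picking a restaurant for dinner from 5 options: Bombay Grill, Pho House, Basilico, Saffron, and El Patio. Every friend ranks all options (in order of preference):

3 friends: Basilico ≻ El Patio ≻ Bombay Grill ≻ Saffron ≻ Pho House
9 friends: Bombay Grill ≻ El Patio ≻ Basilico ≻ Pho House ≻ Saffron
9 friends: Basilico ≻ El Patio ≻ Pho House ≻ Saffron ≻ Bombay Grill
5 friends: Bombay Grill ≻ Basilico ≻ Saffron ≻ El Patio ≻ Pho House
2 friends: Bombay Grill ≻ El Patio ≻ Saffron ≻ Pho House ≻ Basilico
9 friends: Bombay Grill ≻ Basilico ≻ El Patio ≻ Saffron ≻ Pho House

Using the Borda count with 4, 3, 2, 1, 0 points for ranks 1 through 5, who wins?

Bombay Grill: 3·2 + 9·4 + 9·0 + 5·4 + 2·4 + 9·4 = 106
Pho House: 3·0 + 9·1 + 9·2 + 5·0 + 2·1 + 9·0 = 29
Basilico: 3·4 + 9·2 + 9·4 + 5·3 + 2·0 + 9·3 = 108
Saffron: 3·1 + 9·0 + 9·1 + 5·2 + 2·2 + 9·1 = 35
El Patio: 3·3 + 9·3 + 9·3 + 5·1 + 2·3 + 9·2 = 92
Basilico has the highest Borda score (108).

Basilico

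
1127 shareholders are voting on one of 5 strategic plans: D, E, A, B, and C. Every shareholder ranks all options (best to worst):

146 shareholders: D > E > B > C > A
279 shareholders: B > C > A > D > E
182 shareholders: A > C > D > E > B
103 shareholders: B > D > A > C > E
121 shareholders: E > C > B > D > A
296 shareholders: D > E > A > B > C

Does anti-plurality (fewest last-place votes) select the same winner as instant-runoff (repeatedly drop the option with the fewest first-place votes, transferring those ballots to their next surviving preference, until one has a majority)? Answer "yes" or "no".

yes

Anti-plurality — last-place votes: D 0, E 382, A 267, B 182, C 296. Winner: D.
Instant-runoff — R1 D 442, E 121, A 182, B 382, C 0 (C out); R2 D 442, E 121, A 182, B 382 (E out); R3 D 442, A 182, B 503 (A out); R4 D 624, B 503 (D winner). Winner: D.
The two methods agree.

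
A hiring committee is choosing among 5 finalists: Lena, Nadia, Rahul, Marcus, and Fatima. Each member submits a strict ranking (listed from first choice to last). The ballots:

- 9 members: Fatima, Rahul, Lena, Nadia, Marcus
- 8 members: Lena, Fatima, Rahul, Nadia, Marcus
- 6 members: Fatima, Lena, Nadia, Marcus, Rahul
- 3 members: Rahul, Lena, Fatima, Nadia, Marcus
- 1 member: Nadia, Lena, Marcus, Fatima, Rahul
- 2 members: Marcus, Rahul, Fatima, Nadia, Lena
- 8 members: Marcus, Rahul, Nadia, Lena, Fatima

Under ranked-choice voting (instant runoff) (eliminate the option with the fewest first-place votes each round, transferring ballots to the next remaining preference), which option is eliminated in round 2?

Rahul

Round 1: Lena 8, Nadia 1, Rahul 3, Marcus 10, Fatima 15. Eliminate Nadia.
Round 2: Lena 9, Rahul 3, Marcus 10, Fatima 15. Eliminate Rahul.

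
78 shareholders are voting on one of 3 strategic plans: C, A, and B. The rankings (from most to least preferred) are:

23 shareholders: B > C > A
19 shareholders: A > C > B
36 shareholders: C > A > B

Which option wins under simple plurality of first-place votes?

First-place votes: C 36, A 19, B 23.
C has the most first-place votes.

C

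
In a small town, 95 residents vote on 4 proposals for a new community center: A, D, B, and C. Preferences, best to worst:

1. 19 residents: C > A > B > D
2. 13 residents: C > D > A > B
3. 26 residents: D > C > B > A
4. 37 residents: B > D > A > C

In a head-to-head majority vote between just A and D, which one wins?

Voters preferring A to D: 19; preferring D to A: 76.
D wins the head-to-head.

D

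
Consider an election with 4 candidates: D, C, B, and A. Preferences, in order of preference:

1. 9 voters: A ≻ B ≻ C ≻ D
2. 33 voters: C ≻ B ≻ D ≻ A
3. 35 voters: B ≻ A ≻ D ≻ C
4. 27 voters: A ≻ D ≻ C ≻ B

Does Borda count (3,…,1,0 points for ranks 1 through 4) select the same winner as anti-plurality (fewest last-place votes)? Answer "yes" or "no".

no

Borda — scores: D 122, C 135, B 189, A 178. Winner: B.
Anti-plurality — last-place votes: D 9, C 35, B 27, A 33. Winner: D.
The two methods disagree.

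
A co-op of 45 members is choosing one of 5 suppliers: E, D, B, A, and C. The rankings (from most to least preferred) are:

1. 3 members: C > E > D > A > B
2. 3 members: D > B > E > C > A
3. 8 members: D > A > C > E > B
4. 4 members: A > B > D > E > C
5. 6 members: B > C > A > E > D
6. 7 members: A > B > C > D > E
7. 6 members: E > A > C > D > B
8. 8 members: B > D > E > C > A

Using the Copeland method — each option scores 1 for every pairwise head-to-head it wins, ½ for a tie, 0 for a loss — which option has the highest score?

A

E: loses to D, B, A, and C → score 0.
D: beats E and C; loses to B and A → score 2.
B: beats E, D, and C; loses to A → score 3.
A: beats E, D, B, and C → score 4.
C: beats E; loses to D, B, and A → score 1.
A has the best pairwise record.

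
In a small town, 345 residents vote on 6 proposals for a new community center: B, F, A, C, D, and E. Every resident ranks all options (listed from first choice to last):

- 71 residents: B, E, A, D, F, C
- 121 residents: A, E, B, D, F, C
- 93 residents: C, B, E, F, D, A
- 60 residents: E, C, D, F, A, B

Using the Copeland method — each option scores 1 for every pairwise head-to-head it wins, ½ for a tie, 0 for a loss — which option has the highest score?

E

B: beats F, C, and D; loses to A and E → score 3.
F: beats C; loses to B, A, D, and E → score 1.
A: beats B, F, C, and D; loses to E → score 4.
C: loses to B, F, A, D, and E → score 0.
D: beats F and C; loses to B, A, and E → score 2.
E: beats B, F, A, C, and D → score 5.
E has the best pairwise record.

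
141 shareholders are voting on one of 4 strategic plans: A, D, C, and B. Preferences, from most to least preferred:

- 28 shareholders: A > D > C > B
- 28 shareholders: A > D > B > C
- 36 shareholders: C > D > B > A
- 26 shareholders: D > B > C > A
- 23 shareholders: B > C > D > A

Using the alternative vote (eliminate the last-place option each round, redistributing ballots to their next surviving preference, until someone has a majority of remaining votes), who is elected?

C

Round 1: A 56, D 26, C 36, B 23. Eliminate B.
Round 2: A 56, D 26, C 59. Eliminate D.
Round 3: A 56, C 85. C has a majority.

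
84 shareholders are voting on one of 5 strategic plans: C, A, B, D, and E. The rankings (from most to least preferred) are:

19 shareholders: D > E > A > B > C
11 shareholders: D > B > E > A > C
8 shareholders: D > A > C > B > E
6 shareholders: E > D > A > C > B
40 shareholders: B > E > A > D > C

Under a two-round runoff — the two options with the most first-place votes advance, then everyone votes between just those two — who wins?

D

Round 1 first-place votes: C 0, A 0, B 40, D 38, E 6.
B and D advance.
Runoff: B is preferred to D by 40 voters; D by 44.
D wins the runoff.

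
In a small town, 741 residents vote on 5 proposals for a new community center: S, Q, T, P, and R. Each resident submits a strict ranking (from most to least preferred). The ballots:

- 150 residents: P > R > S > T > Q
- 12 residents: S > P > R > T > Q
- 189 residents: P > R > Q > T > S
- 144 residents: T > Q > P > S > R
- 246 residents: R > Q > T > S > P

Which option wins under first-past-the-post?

First-place votes: S 12, Q 0, T 144, P 339, R 246.
P has the most first-place votes.

P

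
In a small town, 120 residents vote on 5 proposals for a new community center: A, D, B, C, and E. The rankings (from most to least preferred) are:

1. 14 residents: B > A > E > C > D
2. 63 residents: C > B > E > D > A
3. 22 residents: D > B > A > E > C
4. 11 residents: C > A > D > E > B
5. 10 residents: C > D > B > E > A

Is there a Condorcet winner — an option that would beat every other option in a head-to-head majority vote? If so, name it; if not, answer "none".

C

C vs A: 84–36 for C.
C vs D: 98–22 for C.
C vs B: 84–36 for C.
C vs E: 84–36 for C.
C beats every other option head-to-head.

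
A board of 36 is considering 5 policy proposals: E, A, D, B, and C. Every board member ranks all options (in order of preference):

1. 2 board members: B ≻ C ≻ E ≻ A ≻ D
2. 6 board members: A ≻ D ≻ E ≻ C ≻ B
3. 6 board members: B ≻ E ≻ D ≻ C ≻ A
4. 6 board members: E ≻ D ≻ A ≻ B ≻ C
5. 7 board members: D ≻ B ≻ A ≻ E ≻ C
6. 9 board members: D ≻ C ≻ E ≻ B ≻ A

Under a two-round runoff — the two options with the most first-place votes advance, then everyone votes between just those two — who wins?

D

Round 1 first-place votes: E 6, A 6, D 16, B 8, C 0.
D and B advance.
Runoff: D is preferred to B by 28 voters; B by 8.
D wins the runoff.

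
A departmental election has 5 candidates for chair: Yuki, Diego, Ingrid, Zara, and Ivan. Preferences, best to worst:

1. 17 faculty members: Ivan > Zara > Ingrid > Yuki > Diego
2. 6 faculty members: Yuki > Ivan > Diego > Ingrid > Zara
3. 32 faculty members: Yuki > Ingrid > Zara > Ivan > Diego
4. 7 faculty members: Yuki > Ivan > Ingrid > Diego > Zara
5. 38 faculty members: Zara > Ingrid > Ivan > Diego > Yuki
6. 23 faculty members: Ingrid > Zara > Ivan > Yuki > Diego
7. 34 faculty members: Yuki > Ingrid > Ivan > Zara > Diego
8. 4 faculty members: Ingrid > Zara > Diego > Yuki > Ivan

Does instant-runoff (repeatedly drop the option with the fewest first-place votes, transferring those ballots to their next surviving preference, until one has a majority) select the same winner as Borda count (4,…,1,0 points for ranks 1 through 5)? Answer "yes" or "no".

Instant-runoff — R1 Yuki 79, Diego 0, Ingrid 27, Zara 38, Ivan 17 (Diego out); R2 Yuki 79, Ingrid 27, Zara 38, Ivan 17 (Ivan out); R3 Yuki 79, Ingrid 27, Zara 55 (Ingrid out); R4 Yuki 79, Zara 82 (Zara winner). Winner: Zara.
Borda — scores: Yuki 360, Diego 65, Ingrid 474, Zara 382, Ivan 329. Winner: Ingrid.
The two methods disagree.

no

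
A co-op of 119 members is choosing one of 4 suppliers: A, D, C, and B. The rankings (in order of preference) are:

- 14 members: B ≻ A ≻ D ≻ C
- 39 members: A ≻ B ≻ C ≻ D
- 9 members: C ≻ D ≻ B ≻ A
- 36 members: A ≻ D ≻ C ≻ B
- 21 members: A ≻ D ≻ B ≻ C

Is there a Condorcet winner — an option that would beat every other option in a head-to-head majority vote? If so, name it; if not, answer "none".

A

A vs D: 110–9 for A.
A vs C: 110–9 for A.
A vs B: 96–23 for A.
A beats every other option head-to-head.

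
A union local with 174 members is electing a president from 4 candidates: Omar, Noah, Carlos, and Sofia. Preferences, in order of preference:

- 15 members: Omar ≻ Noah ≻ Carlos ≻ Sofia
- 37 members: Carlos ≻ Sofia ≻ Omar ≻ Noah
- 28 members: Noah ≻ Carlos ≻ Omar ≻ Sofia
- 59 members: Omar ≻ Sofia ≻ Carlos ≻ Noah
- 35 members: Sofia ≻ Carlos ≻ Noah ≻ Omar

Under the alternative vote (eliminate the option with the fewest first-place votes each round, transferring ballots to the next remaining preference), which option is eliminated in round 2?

Sofia

Round 1: Omar 74, Noah 28, Carlos 37, Sofia 35. Eliminate Noah.
Round 2: Omar 74, Carlos 65, Sofia 35. Eliminate Sofia.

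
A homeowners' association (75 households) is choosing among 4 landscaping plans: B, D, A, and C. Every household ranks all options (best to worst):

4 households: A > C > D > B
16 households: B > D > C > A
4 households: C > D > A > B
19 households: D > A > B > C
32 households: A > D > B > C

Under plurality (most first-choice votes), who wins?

A

First-place votes: B 16, D 19, A 36, C 4.
A has the most first-place votes.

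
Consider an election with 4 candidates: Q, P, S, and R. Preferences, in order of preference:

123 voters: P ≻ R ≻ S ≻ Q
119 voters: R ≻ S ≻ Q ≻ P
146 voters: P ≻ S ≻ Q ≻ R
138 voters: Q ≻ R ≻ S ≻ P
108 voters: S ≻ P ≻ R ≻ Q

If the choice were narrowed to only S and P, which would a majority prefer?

S

Voters preferring S to P: 365; preferring P to S: 269.
S wins the head-to-head.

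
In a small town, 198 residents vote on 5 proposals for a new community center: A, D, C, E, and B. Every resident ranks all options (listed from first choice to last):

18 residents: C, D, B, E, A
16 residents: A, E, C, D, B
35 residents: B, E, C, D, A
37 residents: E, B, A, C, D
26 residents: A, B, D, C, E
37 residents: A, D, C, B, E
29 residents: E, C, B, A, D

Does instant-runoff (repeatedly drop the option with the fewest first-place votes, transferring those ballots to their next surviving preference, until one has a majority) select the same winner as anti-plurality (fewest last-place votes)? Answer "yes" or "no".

no

Instant-runoff — R1 A 79, D 0, C 18, E 66, B 35 (D out); R2 A 79, C 18, E 66, B 35 (C out); R3 A 79, E 66, B 53 (B out); R4 A 79, E 119 (E winner). Winner: E.
Anti-plurality — last-place votes: A 53, D 66, C 0, E 63, B 16. Winner: C.
The two methods disagree.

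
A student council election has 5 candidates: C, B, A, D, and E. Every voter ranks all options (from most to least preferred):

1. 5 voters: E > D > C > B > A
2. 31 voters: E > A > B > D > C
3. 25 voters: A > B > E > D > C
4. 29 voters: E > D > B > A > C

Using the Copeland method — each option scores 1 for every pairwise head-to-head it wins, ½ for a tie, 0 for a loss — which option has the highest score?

C: loses to B, A, D, and E → score 0.
B: beats C and D; loses to A and E → score 2.
A: beats C, B, and D; loses to E → score 3.
D: beats C; loses to B, A, and E → score 1.
E: beats C, B, A, and D → score 4.
E has the best pairwise record.

E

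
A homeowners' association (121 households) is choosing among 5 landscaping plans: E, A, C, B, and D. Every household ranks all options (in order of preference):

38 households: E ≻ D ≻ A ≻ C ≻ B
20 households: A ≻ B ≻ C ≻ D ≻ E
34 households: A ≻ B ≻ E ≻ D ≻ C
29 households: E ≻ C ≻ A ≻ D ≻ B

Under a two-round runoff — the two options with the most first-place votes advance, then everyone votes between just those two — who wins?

E

Round 1 first-place votes: E 67, A 54, C 0, B 0, D 0.
E and A advance.
Runoff: E is preferred to A by 67 voters; A by 54.
E wins the runoff.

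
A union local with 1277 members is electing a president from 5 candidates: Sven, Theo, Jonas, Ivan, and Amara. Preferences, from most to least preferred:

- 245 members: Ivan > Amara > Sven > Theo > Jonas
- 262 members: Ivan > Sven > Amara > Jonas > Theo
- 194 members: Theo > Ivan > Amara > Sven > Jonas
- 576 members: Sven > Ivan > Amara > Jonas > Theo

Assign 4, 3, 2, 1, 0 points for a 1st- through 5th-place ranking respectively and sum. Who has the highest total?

Ivan

Sven: 245·2 + 262·3 + 194·1 + 576·4 = 3774
Theo: 245·1 + 262·0 + 194·4 + 576·0 = 1021
Jonas: 245·0 + 262·1 + 194·0 + 576·1 = 838
Ivan: 245·4 + 262·4 + 194·3 + 576·3 = 4338
Amara: 245·3 + 262·2 + 194·2 + 576·2 = 2799
Ivan has the highest Borda score (4338).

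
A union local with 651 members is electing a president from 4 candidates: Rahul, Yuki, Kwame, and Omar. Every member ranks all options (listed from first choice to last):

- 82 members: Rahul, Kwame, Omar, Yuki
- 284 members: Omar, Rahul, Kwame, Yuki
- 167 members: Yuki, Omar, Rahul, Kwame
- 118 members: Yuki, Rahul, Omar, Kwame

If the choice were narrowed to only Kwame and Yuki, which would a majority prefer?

Voters preferring Kwame to Yuki: 366; preferring Yuki to Kwame: 285.
Kwame wins the head-to-head.

Kwame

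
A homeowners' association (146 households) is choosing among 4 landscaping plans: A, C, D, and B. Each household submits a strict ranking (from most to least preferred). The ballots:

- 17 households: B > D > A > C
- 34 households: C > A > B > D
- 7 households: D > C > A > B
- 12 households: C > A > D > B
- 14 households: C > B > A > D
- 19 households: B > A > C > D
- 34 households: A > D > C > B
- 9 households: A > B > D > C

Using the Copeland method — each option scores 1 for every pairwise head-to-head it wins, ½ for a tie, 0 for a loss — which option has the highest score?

A

A: beats C, D, and B → score 3.
C: beats D and B; loses to A → score 2.
D: loses to A, C, and B → score 0.
B: beats D; loses to A and C → score 1.
A has the best pairwise record.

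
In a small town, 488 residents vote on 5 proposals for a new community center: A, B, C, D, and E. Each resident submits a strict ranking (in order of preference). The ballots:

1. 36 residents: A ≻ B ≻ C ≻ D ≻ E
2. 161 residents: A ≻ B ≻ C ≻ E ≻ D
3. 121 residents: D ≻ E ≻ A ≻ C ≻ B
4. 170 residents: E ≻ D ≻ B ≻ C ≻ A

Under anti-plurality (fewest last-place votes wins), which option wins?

Last-place votes: A 170, B 121, C 0, D 161, E 36.
C is ranked last by the fewest voters, so C wins.

C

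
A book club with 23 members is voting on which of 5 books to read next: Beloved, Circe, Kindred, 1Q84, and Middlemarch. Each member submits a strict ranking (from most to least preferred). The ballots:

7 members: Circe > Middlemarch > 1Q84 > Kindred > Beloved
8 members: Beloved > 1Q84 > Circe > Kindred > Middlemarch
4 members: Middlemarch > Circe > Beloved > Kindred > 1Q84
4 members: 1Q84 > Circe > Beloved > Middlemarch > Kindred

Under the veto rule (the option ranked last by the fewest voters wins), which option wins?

Circe

Last-place votes: Beloved 7, Circe 0, Kindred 4, 1Q84 4, Middlemarch 8.
Circe is ranked last by the fewest voters, so Circe wins.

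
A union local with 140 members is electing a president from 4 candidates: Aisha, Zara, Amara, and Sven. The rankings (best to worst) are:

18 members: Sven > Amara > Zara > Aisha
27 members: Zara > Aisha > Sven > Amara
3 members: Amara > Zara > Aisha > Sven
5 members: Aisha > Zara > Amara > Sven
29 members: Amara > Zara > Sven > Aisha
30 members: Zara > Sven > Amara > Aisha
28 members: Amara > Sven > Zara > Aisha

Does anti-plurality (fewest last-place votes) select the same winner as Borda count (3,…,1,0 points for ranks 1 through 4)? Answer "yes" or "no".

Anti-plurality — last-place votes: Aisha 105, Zara 0, Amara 27, Sven 8. Winner: Zara.
Borda — scores: Aisha 72, Zara 291, Amara 251, Sven 226. Winner: Zara.
The two methods agree.

yes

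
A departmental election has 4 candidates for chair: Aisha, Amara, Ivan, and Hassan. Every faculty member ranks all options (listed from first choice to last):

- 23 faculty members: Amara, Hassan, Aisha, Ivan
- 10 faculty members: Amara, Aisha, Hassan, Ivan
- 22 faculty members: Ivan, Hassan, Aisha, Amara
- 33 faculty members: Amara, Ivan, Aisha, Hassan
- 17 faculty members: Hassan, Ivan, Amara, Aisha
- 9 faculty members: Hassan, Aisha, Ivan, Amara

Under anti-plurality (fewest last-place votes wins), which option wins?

Aisha

Last-place votes: Aisha 17, Amara 31, Ivan 33, Hassan 33.
Aisha is ranked last by the fewest voters, so Aisha wins.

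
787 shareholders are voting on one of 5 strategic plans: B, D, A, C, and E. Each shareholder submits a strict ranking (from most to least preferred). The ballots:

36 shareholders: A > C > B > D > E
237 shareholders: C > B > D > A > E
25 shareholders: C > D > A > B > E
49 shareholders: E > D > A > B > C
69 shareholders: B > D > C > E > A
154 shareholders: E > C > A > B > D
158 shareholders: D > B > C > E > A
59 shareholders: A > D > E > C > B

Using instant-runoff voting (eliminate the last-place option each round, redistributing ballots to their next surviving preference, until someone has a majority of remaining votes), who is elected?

C

Round 1: B 69, D 158, A 95, C 262, E 203. Eliminate B.
Round 2: D 227, A 95, C 262, E 203. Eliminate A.
Round 3: D 286, C 298, E 203. Eliminate E.
Round 4: D 335, C 452. C has a majority.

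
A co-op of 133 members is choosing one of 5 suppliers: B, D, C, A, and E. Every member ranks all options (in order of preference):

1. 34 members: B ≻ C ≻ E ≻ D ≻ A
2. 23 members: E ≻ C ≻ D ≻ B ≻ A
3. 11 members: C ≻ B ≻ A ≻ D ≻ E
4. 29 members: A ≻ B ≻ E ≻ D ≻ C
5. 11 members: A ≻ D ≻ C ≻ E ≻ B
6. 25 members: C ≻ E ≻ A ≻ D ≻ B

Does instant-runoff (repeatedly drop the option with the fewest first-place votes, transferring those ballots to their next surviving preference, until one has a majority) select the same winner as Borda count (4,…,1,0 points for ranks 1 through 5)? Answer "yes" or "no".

yes

Instant-runoff — R1 B 34, D 0, C 36, A 40, E 23 (D out); R2 B 34, C 36, A 40, E 23 (E out); R3 B 34, C 59, A 40 (B out); R4 C 93, A 40 (C winner). Winner: C.
Borda — scores: B 279, D 178, C 337, A 232, E 304. Winner: C.
The two methods agree.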